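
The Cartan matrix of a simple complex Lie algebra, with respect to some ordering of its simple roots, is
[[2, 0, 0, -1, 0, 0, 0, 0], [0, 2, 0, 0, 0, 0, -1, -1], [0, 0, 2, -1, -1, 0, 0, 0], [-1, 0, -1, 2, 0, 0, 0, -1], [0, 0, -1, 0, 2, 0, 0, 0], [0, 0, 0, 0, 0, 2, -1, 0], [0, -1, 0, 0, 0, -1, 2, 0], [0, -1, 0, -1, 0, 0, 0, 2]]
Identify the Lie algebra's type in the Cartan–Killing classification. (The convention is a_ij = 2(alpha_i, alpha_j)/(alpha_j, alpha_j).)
E8

The matrix has rank 8 with 2's on the diagonal. Reading the off-diagonal entries as Dynkin edges (a single edge where a_ij = a_ji = -1; a double or triple edge where a_ij * a_ji = 2 or 3), the diagram is a chain of 7 nodes with one extra node attached to the third node from one end (E_8). One simple-root ordering that puts it in standard form is (alpha_5, alpha_1, alpha_3, alpha_4, alpha_8, alpha_2, alpha_7, alpha_6). So the algebra is type E_8.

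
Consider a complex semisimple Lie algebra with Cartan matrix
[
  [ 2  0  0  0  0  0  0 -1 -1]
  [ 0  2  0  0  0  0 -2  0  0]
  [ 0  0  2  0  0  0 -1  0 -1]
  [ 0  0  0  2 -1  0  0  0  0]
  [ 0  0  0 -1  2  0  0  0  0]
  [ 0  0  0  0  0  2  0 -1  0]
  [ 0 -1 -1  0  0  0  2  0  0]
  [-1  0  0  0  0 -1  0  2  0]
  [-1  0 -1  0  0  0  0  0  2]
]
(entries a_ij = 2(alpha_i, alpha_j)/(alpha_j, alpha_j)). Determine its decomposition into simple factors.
The diagram associated to this matrix has two connected components: the simple roots {alpha_4, alpha_5} form a chain of 2 nodes with single edges (A_2), and {alpha_1, alpha_2, alpha_3, alpha_6, alpha_7, alpha_8, alpha_9} form a chain of 7 nodes with a double edge at one end; the terminal node there is the unique long simple root (C_7). A semisimple Lie algebra decomposes uniquely as the direct sum of simple ideals, one per connected component of its Dynkin diagram, so g ≅ A_2 ⊕ C_7 (dimension 8 + 105 = 113).

A2 ⊕ C7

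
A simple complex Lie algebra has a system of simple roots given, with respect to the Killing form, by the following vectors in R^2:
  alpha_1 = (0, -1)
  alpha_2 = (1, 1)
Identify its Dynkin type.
B_2 (so(5))

Compute the Cartan integers a_ij = 2(alpha_i, alpha_j)/(alpha_j, alpha_j); the resulting 2x2 Cartan matrix is
[[2, -1], [-2, 2]].
The roots have two lengths (squared-length ratio 2:1); the short ones are alpha_{1}. The associated Dynkin diagram is a chain of 2 nodes with a double edge at one end; the terminal node there is the unique short simple root (B_2), so the type is B_2 (the algebra so(5)).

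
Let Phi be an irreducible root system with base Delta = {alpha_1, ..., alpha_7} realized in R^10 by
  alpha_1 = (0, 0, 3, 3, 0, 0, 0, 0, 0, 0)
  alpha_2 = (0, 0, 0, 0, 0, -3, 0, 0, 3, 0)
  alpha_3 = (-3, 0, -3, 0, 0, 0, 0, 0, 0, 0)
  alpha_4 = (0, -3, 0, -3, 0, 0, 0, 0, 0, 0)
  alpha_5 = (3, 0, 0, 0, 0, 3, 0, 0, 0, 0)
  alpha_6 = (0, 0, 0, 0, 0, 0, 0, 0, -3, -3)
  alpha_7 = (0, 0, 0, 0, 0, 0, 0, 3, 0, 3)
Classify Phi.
Compute the Cartan integers a_ij = 2(alpha_i, alpha_j)/(alpha_j, alpha_j); the resulting 7x7 Cartan matrix is
[[2, 0, -1, -1, 0, 0, 0], [0, 2, 0, 0, -1, -1, 0], [-1, 0, 2, 0, -1, 0, 0], [-1, 0, 0, 2, 0, 0, 0], [0, -1, -1, 0, 2, 0, 0], [0, -1, 0, 0, 0, 2, -1], [0, 0, 0, 0, 0, -1, 2]].
All simple roots have the same length, so the diagram is simply laced. The associated Dynkin diagram is a chain of 7 nodes with single edges (A_7), so the type is A_7 (the algebra sl(8)).

A_7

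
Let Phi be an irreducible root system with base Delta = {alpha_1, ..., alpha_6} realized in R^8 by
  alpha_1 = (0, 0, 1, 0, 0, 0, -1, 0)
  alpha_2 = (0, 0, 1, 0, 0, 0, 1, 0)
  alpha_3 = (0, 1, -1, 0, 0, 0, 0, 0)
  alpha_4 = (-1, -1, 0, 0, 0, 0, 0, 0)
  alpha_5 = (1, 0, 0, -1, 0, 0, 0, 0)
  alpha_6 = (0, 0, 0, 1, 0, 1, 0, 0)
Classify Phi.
Compute the Cartan integers a_ij = 2(alpha_i, alpha_j)/(alpha_j, alpha_j); the resulting 6x6 Cartan matrix is
[[2, 0, -1, 0, 0, 0], [0, 2, -1, 0, 0, 0], [-1, -1, 2, -1, 0, 0], [0, 0, -1, 2, -1, 0], [0, 0, 0, -1, 2, -1], [0, 0, 0, 0, -1, 2]].
All simple roots have the same length, so the diagram is simply laced. The associated Dynkin diagram is a chain of 4 nodes with a fork of two nodes at one end (D_6), so the type is D_6 (the algebra so(12)).

D6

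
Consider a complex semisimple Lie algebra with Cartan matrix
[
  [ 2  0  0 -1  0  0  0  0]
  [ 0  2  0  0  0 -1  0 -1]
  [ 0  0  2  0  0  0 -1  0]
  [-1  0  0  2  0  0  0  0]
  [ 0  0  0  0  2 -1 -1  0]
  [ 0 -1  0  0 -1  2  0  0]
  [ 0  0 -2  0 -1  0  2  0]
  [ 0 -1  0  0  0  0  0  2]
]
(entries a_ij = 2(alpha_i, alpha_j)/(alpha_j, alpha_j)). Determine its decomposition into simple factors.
A_2 (sl(3)) + B_6 (so(13))

The diagram associated to this matrix has two connected components: the simple roots {alpha_1, alpha_4} form a chain of 2 nodes with single edges (A_2), and {alpha_2, alpha_3, alpha_5, alpha_6, alpha_7, alpha_8} form a chain of 6 nodes with a double edge at one end; the terminal node there is the unique short simple root (B_6). A semisimple Lie algebra decomposes uniquely as the direct sum of simple ideals, one per connected component of its Dynkin diagram, so g ≅ A_2 ⊕ B_6 (dimension 8 + 78 = 86).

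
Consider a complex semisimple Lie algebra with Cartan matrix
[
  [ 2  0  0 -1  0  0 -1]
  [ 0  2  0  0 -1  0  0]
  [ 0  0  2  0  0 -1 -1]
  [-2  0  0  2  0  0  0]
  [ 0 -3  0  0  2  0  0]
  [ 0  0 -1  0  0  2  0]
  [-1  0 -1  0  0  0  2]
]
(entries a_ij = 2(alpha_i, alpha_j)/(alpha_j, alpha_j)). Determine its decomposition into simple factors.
C_5 (sp(10)) + G_2

The diagram associated to this matrix has two connected components: the simple roots {alpha_1, alpha_3, alpha_4, alpha_6, alpha_7} form a chain of 5 nodes with a double edge at one end; the terminal node there is the unique long simple root (C_5), and {alpha_2, alpha_5} form two nodes joined by a triple edge (G_2). A semisimple Lie algebra decomposes uniquely as the direct sum of simple ideals, one per connected component of its Dynkin diagram, so g ≅ C_5 ⊕ G_2 (dimension 55 + 14 = 69).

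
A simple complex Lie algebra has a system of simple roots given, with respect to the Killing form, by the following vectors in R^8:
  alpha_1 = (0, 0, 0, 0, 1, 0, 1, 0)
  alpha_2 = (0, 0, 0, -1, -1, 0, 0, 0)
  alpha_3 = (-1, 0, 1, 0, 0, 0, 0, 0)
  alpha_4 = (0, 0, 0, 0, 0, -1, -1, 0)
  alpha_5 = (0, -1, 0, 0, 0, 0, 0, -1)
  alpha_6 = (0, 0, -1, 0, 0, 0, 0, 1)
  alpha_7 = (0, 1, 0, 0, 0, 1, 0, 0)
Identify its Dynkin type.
Compute the Cartan integers a_ij = 2(alpha_i, alpha_j)/(alpha_j, alpha_j); the resulting 7x7 Cartan matrix is
[[2, -1, 0, -1, 0, 0, 0], [-1, 2, 0, 0, 0, 0, 0], [0, 0, 2, 0, 0, -1, 0], [-1, 0, 0, 2, 0, 0, -1], [0, 0, 0, 0, 2, -1, -1], [0, 0, -1, 0, -1, 2, 0], [0, 0, 0, -1, -1, 0, 2]].
All simple roots have the same length, so the diagram is simply laced. The associated Dynkin diagram is a chain of 7 nodes with single edges (A_7), so the type is A_7 (the algebra sl(8)).

A7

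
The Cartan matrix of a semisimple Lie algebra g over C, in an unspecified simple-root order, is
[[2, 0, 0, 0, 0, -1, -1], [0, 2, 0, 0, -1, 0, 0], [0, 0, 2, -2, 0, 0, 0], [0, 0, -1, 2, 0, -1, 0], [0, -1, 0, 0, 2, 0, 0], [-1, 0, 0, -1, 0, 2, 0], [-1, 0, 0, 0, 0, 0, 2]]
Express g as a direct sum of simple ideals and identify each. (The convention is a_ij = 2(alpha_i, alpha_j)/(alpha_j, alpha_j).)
A_2 ⊕ C_5

The diagram associated to this matrix has two connected components: the simple roots {alpha_2, alpha_5} form a chain of 2 nodes with single edges (A_2), and {alpha_1, alpha_3, alpha_4, alpha_6, alpha_7} form a chain of 5 nodes with a double edge at one end; the terminal node there is the unique long simple root (C_5). A semisimple Lie algebra decomposes uniquely as the direct sum of simple ideals, one per connected component of its Dynkin diagram, so g ≅ A_2 ⊕ C_5 (dimension 8 + 55 = 63).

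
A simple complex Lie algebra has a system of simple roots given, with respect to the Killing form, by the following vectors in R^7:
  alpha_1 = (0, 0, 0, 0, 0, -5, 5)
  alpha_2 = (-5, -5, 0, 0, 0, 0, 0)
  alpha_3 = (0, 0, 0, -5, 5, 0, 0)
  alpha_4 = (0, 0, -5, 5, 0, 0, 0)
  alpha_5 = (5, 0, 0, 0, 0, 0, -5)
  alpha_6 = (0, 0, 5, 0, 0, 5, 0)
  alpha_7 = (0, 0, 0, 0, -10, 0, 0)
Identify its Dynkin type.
Compute the Cartan integers a_ij = 2(alpha_i, alpha_j)/(alpha_j, alpha_j); the resulting 7x7 Cartan matrix is
[[2, 0, 0, 0, -1, -1, 0], [0, 2, 0, 0, -1, 0, 0], [0, 0, 2, -1, 0, 0, -1], [0, 0, -1, 2, 0, -1, 0], [-1, -1, 0, 0, 2, 0, 0], [-1, 0, 0, -1, 0, 2, 0], [0, 0, -2, 0, 0, 0, 2]].
The roots have two lengths (squared-length ratio 2:1); the short ones are alpha_{1,2,3,4,5,6}. The associated Dynkin diagram is a chain of 7 nodes with a double edge at one end; the terminal node there is the unique long simple root (C_7), so the type is C_7 (the algebra sp(14)).

C7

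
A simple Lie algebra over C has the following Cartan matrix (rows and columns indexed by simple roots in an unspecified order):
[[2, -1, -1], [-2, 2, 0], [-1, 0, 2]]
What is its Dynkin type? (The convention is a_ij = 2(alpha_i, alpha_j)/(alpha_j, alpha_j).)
The matrix has rank 3 with 2's on the diagonal. Reading the off-diagonal entries as Dynkin edges (a single edge where a_ij = a_ji = -1; a double or triple edge where a_ij * a_ji = 2 or 3), the diagram is a chain of 3 nodes with a double edge at one end; the terminal node there is the unique long simple root (C_3). One simple-root ordering that puts it in standard form is (alpha_3, alpha_1, alpha_2). So the algebra is type C_3, i.e. sp(6).

type C_3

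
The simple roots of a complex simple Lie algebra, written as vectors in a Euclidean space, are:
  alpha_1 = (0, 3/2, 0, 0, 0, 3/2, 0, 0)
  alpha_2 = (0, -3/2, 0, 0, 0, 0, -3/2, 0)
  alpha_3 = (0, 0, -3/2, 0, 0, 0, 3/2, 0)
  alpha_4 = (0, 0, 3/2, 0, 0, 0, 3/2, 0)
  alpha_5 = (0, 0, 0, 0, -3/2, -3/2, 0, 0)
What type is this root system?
type D_5

Compute the Cartan integers a_ij = 2(alpha_i, alpha_j)/(alpha_j, alpha_j); the resulting 5x5 Cartan matrix is
[[2, -1, 0, 0, -1], [-1, 2, -1, -1, 0], [0, -1, 2, 0, 0], [0, -1, 0, 2, 0], [-1, 0, 0, 0, 2]].
All simple roots have the same length, so the diagram is simply laced. The associated Dynkin diagram is a chain of 3 nodes with a fork of two nodes at one end (D_5), so the type is D_5 (the algebra so(10)).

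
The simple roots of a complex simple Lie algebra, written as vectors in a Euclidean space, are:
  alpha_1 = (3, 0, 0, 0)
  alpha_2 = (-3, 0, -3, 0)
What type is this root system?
B_2

Compute the Cartan integers a_ij = 2(alpha_i, alpha_j)/(alpha_j, alpha_j); the resulting 2x2 Cartan matrix is
[[2, -1], [-2, 2]].
The roots have two lengths (squared-length ratio 2:1); the short ones are alpha_{1}. The associated Dynkin diagram is a chain of 2 nodes with a double edge at one end; the terminal node there is the unique short simple root (B_2), so the type is B_2 (the algebra so(5)).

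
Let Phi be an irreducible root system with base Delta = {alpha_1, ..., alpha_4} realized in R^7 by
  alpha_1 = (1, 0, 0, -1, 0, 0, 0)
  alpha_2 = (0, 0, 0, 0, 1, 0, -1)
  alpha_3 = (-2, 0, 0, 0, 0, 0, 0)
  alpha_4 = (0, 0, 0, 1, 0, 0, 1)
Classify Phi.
type C_4

Compute the Cartan integers a_ij = 2(alpha_i, alpha_j)/(alpha_j, alpha_j); the resulting 4x4 Cartan matrix is
[[2, 0, -1, -1], [0, 2, 0, -1], [-2, 0, 2, 0], [-1, -1, 0, 2]].
The roots have two lengths (squared-length ratio 2:1); the short ones are alpha_{1,2,4}. The associated Dynkin diagram is a chain of 4 nodes with a double edge at one end; the terminal node there is the unique long simple root (C_4), so the type is C_4 (the algebra sp(8)).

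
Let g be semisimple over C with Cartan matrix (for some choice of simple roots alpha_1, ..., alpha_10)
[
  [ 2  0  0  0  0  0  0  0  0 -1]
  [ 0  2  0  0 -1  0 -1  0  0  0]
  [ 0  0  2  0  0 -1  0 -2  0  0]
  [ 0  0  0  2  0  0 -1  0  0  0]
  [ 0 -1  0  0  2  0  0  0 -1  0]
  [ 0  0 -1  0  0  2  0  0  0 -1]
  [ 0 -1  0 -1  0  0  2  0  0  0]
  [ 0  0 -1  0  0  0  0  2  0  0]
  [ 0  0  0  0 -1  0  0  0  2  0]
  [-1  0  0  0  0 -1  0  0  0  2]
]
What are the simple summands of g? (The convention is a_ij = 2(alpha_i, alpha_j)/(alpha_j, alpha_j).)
A5 + B5

The diagram associated to this matrix has two connected components: the simple roots {alpha_2, alpha_4, alpha_5, alpha_7, alpha_9} form a chain of 5 nodes with single edges (A_5), and {alpha_1, alpha_3, alpha_6, alpha_8, alpha_10} form a chain of 5 nodes with a double edge at one end; the terminal node there is the unique short simple root (B_5). A semisimple Lie algebra decomposes uniquely as the direct sum of simple ideals, one per connected component of its Dynkin diagram, so g ≅ A_5 ⊕ B_5 (dimension 35 + 55 = 90).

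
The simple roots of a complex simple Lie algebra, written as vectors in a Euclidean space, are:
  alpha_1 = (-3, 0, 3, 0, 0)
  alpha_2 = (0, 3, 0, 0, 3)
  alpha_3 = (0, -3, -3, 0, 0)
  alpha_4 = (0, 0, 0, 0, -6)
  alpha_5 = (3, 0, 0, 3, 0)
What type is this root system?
Compute the Cartan integers a_ij = 2(alpha_i, alpha_j)/(alpha_j, alpha_j); the resulting 5x5 Cartan matrix is
[[2, 0, -1, 0, -1], [0, 2, -1, -1, 0], [-1, -1, 2, 0, 0], [0, -2, 0, 2, 0], [-1, 0, 0, 0, 2]].
The roots have two lengths (squared-length ratio 2:1); the short ones are alpha_{1,2,3,5}. The associated Dynkin diagram is a chain of 5 nodes with a double edge at one end; the terminal node there is the unique long simple root (C_5), so the type is C_5 (the algebra sp(10)).

C_5 (sp(10))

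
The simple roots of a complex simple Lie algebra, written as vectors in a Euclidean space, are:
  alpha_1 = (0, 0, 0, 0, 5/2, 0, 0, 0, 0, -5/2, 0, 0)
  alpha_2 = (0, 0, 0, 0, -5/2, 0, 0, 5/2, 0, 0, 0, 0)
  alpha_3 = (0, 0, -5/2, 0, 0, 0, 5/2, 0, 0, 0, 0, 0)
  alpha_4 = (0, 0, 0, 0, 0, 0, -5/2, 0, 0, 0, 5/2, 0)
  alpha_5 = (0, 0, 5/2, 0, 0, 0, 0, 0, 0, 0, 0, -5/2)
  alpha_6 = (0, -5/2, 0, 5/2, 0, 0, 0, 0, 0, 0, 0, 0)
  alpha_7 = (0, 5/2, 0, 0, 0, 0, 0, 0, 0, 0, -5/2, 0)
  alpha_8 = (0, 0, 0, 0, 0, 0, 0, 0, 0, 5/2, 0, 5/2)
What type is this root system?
Compute the Cartan integers a_ij = 2(alpha_i, alpha_j)/(alpha_j, alpha_j); the resulting 8x8 Cartan matrix is
[[2, -1, 0, 0, 0, 0, 0, -1], [-1, 2, 0, 0, 0, 0, 0, 0], [0, 0, 2, -1, -1, 0, 0, 0], [0, 0, -1, 2, 0, 0, -1, 0], [0, 0, -1, 0, 2, 0, 0, -1], [0, 0, 0, 0, 0, 2, -1, 0], [0, 0, 0, -1, 0, -1, 2, 0], [-1, 0, 0, 0, -1, 0, 0, 2]].
All simple roots have the same length, so the diagram is simply laced. The associated Dynkin diagram is a chain of 8 nodes with single edges (A_8), so the type is A_8 (the algebra sl(9)).

type A_8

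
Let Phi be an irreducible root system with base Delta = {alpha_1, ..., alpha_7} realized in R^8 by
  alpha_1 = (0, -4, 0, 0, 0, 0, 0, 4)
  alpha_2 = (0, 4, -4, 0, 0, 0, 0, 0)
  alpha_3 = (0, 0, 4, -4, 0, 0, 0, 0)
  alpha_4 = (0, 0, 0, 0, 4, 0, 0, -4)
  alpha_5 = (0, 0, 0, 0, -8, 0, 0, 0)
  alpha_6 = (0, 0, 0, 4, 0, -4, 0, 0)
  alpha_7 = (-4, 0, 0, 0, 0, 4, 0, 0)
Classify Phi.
C7

Compute the Cartan integers a_ij = 2(alpha_i, alpha_j)/(alpha_j, alpha_j); the resulting 7x7 Cartan matrix is
[[2, -1, 0, -1, 0, 0, 0], [-1, 2, -1, 0, 0, 0, 0], [0, -1, 2, 0, 0, -1, 0], [-1, 0, 0, 2, -1, 0, 0], [0, 0, 0, -2, 2, 0, 0], [0, 0, -1, 0, 0, 2, -1], [0, 0, 0, 0, 0, -1, 2]].
The roots have two lengths (squared-length ratio 2:1); the short ones are alpha_{1,2,3,4,6,7}. The associated Dynkin diagram is a chain of 7 nodes with a double edge at one end; the terminal node there is the unique long simple root (C_7), so the type is C_7 (the algebra sp(14)).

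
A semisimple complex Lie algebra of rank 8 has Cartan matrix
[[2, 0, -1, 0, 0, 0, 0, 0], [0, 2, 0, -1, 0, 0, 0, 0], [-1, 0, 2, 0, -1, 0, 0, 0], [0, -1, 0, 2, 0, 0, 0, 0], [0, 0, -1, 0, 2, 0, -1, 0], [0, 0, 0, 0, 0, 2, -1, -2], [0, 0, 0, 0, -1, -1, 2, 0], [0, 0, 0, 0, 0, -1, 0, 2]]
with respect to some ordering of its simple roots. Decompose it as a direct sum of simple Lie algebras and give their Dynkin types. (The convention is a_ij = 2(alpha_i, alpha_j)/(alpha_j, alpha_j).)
The diagram associated to this matrix has two connected components: the simple roots {alpha_2, alpha_4} form a chain of 2 nodes with single edges (A_2), and {alpha_1, alpha_3, alpha_5, alpha_6, alpha_7, alpha_8} form a chain of 6 nodes with a double edge at one end; the terminal node there is the unique short simple root (B_6). A semisimple Lie algebra decomposes uniquely as the direct sum of simple ideals, one per connected component of its Dynkin diagram, so g ≅ A_2 ⊕ B_6 (dimension 8 + 78 = 86).

type A_2 + type B_6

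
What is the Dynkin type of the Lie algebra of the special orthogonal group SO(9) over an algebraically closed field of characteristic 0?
This is so(9) with 9 odd, which has dimension 9(9-1)/2 = 36 and rank (9-1)/2 = 4. In the classification of classical Lie algebras, the orthogonal algebra so(2n+1) in an odd number of variables has type B_n; here n = 4, so the Dynkin diagram is a chain of 4 nodes with a double edge at one end; the terminal node there is the unique short simple root (B_4). Hence the type is B_4.

B_4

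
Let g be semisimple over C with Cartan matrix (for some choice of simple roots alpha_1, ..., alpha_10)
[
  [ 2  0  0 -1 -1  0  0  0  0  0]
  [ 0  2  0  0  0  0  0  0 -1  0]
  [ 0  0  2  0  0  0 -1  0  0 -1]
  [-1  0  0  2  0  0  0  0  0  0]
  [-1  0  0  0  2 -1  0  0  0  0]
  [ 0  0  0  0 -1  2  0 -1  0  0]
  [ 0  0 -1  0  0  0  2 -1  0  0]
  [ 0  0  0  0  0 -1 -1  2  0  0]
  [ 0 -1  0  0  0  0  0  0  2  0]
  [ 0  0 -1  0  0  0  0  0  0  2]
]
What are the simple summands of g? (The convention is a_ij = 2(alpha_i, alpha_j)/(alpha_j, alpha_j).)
The diagram associated to this matrix has two connected components: the simple roots {alpha_2, alpha_9} form a chain of 2 nodes with single edges (A_2), and {alpha_1, alpha_3, alpha_4, alpha_5, alpha_6, alpha_7, alpha_8, alpha_10} form a chain of 8 nodes with single edges (A_8). A semisimple Lie algebra decomposes uniquely as the direct sum of simple ideals, one per connected component of its Dynkin diagram, so g ≅ A_2 ⊕ A_8 (dimension 8 + 80 = 88).

A_2 ⊕ A_8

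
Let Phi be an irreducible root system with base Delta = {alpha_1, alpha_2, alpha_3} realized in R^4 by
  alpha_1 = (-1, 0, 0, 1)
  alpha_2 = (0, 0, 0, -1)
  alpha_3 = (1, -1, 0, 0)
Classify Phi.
Compute the Cartan integers a_ij = 2(alpha_i, alpha_j)/(alpha_j, alpha_j); the resulting 3x3 Cartan matrix is
[[2, -2, -1], [-1, 2, 0], [-1, 0, 2]].
The roots have two lengths (squared-length ratio 2:1); the short ones are alpha_{2}. The associated Dynkin diagram is a chain of 3 nodes with a double edge at one end; the terminal node there is the unique short simple root (B_3), so the type is B_3 (the algebra so(7)).

type B_3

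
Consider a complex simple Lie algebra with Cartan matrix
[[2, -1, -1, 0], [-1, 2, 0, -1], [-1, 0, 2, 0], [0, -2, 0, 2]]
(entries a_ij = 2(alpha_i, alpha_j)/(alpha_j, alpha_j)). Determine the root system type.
C4

The matrix has rank 4 with 2's on the diagonal. Reading the off-diagonal entries as Dynkin edges (a single edge where a_ij = a_ji = -1; a double or triple edge where a_ij * a_ji = 2 or 3), the diagram is a chain of 4 nodes with a double edge at one end; the terminal node there is the unique long simple root (C_4). One simple-root ordering that puts it in standard form is (alpha_3, alpha_1, alpha_2, alpha_4). So the algebra is type C_4, i.e. sp(8).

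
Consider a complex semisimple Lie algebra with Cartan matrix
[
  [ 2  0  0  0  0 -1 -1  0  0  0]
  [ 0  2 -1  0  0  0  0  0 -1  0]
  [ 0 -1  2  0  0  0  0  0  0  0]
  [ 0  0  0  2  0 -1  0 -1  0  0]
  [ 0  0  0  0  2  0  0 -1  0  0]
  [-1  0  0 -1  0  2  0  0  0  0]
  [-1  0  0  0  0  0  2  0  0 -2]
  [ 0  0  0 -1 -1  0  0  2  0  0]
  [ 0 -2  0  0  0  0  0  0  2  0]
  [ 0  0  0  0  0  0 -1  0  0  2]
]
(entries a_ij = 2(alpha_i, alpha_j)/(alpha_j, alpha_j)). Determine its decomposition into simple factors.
The diagram associated to this matrix has two connected components: the simple roots {alpha_1, alpha_4, alpha_5, alpha_6, alpha_7, alpha_8, alpha_10} form a chain of 7 nodes with a double edge at one end; the terminal node there is the unique short simple root (B_7), and {alpha_2, alpha_3, alpha_9} form a chain of 3 nodes with a double edge at one end; the terminal node there is the unique long simple root (C_3). A semisimple Lie algebra decomposes uniquely as the direct sum of simple ideals, one per connected component of its Dynkin diagram, so g ≅ B_7 ⊕ C_3 (dimension 105 + 21 = 126).

B_7 ⊕ C_3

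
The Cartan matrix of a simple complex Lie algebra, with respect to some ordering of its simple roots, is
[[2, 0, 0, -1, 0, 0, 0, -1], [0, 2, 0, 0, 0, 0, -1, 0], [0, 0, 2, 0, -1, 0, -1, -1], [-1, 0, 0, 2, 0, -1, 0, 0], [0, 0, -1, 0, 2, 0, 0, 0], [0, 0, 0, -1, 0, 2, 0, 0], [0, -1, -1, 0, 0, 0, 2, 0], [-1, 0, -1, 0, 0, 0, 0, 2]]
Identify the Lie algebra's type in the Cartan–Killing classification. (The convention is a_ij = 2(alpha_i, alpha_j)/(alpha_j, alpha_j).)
The matrix has rank 8 with 2's on the diagonal. Reading the off-diagonal entries as Dynkin edges (a single edge where a_ij = a_ji = -1; a double or triple edge where a_ij * a_ji = 2 or 3), the diagram is a chain of 7 nodes with one extra node attached to the third node from one end (E_8). One simple-root ordering that puts it in standard form is (alpha_2, alpha_5, alpha_7, alpha_3, alpha_8, alpha_1, alpha_4, alpha_6). So the algebra is type E_8.

type E_8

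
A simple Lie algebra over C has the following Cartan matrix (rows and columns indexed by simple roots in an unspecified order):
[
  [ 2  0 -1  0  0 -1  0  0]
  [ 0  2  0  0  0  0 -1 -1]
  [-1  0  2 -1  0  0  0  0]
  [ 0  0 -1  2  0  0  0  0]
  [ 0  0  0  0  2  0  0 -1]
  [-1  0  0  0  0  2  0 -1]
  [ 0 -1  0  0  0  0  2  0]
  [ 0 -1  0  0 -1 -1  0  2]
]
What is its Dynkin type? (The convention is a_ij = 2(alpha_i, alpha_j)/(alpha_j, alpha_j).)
E8

The matrix has rank 8 with 2's on the diagonal. Reading the off-diagonal entries as Dynkin edges (a single edge where a_ij = a_ji = -1; a double or triple edge where a_ij * a_ji = 2 or 3), the diagram is a chain of 7 nodes with one extra node attached to the third node from one end (E_8). One simple-root ordering that puts it in standard form is (alpha_7, alpha_5, alpha_2, alpha_8, alpha_6, alpha_1, alpha_3, alpha_4). So the algebra is type E_8.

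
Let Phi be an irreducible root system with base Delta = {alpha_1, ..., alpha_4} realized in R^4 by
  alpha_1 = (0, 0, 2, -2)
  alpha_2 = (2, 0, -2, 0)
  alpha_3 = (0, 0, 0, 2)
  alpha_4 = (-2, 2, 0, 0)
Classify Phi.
type B_4

Compute the Cartan integers a_ij = 2(alpha_i, alpha_j)/(alpha_j, alpha_j); the resulting 4x4 Cartan matrix is
[[2, -1, -2, 0], [-1, 2, 0, -1], [-1, 0, 2, 0], [0, -1, 0, 2]].
The roots have two lengths (squared-length ratio 2:1); the short ones are alpha_{3}. The associated Dynkin diagram is a chain of 4 nodes with a double edge at one end; the terminal node there is the unique short simple root (B_4), so the type is B_4 (the algebra so(9)).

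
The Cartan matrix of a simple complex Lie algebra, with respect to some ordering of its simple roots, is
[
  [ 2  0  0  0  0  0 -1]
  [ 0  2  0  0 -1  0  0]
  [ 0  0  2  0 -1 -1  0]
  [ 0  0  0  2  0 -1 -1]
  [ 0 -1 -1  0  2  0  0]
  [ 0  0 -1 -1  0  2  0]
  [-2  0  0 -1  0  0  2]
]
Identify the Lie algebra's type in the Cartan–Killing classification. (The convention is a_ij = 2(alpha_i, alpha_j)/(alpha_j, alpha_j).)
The matrix has rank 7 with 2's on the diagonal. Reading the off-diagonal entries as Dynkin edges (a single edge where a_ij = a_ji = -1; a double or triple edge where a_ij * a_ji = 2 or 3), the diagram is a chain of 7 nodes with a double edge at one end; the terminal node there is the unique short simple root (B_7). One simple-root ordering that puts it in standard form is (alpha_2, alpha_5, alpha_3, alpha_6, alpha_4, alpha_7, alpha_1). So the algebra is type B_7, i.e. so(15).

B7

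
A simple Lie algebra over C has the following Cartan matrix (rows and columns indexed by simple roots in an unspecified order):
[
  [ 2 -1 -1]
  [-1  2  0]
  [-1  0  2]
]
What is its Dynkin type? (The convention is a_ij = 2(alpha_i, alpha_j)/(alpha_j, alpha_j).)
The matrix has rank 3 with 2's on the diagonal. Reading the off-diagonal entries as Dynkin edges (a single edge where a_ij = a_ji = -1; a double or triple edge where a_ij * a_ji = 2 or 3), the diagram is a chain of 3 nodes with single edges (A_3). One simple-root ordering that puts it in standard form is (alpha_2, alpha_1, alpha_3). So the algebra is type A_3, i.e. sl(4).

A_3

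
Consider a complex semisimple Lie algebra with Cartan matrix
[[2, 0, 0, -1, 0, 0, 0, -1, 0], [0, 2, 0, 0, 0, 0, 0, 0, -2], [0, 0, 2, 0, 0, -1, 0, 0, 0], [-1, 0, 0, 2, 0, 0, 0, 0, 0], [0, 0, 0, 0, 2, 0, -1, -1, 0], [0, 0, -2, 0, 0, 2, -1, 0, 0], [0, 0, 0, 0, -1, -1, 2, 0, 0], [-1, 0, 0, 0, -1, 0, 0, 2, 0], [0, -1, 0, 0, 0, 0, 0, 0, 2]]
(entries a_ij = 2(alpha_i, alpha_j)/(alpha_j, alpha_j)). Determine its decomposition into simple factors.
The diagram associated to this matrix has two connected components: the simple roots {alpha_2, alpha_9} form a chain of 2 nodes with a double edge at one end; the terminal node there is the unique short simple root (B_2), and {alpha_1, alpha_3, alpha_4, alpha_5, alpha_6, alpha_7, alpha_8} form a chain of 7 nodes with a double edge at one end; the terminal node there is the unique short simple root (B_7). A semisimple Lie algebra decomposes uniquely as the direct sum of simple ideals, one per connected component of its Dynkin diagram, so g ≅ B_2 ⊕ B_7 (dimension 10 + 105 = 115).

type B_2 + type B_7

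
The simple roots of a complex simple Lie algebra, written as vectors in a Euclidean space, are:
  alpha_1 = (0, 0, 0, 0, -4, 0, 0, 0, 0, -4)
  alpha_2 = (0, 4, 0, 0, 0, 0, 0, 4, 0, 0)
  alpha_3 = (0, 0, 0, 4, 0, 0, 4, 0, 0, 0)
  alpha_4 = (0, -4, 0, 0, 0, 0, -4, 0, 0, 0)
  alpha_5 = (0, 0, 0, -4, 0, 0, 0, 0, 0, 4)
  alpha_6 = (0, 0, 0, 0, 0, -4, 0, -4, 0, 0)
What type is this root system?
Compute the Cartan integers a_ij = 2(alpha_i, alpha_j)/(alpha_j, alpha_j); the resulting 6x6 Cartan matrix is
[[2, 0, 0, 0, -1, 0], [0, 2, 0, -1, 0, -1], [0, 0, 2, -1, -1, 0], [0, -1, -1, 2, 0, 0], [-1, 0, -1, 0, 2, 0], [0, -1, 0, 0, 0, 2]].
All simple roots have the same length, so the diagram is simply laced. The associated Dynkin diagram is a chain of 6 nodes with single edges (A_6), so the type is A_6 (the algebra sl(7)).

A6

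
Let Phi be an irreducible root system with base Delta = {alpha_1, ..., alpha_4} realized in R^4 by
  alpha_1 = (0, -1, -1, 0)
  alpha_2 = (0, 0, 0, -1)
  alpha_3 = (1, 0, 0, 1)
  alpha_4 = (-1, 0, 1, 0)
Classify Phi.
type B_4

Compute the Cartan integers a_ij = 2(alpha_i, alpha_j)/(alpha_j, alpha_j); the resulting 4x4 Cartan matrix is
[[2, 0, 0, -1], [0, 2, -1, 0], [0, -2, 2, -1], [-1, 0, -1, 2]].
The roots have two lengths (squared-length ratio 2:1); the short ones are alpha_{2}. The associated Dynkin diagram is a chain of 4 nodes with a double edge at one end; the terminal node there is the unique short simple root (B_4), so the type is B_4 (the algebra so(9)).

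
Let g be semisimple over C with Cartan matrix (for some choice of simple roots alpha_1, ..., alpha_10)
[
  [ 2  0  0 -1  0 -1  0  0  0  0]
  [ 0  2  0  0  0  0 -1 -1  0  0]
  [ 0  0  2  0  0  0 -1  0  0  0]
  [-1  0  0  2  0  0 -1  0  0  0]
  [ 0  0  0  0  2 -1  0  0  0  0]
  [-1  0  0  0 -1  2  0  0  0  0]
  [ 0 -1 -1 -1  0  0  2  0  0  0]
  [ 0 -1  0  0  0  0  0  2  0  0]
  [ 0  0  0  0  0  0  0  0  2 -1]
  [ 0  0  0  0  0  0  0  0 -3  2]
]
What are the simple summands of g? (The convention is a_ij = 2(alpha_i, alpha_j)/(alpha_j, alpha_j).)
The diagram associated to this matrix has two connected components: the simple roots {alpha_1, alpha_2, alpha_3, alpha_4, alpha_5, alpha_6, alpha_7, alpha_8} form a chain of 7 nodes with one extra node attached to the third node from one end (E_8), and {alpha_9, alpha_10} form two nodes joined by a triple edge (G_2). A semisimple Lie algebra decomposes uniquely as the direct sum of simple ideals, one per connected component of its Dynkin diagram, so g ≅ E_8 ⊕ G_2 (dimension 248 + 14 = 262).

E_8 + G_2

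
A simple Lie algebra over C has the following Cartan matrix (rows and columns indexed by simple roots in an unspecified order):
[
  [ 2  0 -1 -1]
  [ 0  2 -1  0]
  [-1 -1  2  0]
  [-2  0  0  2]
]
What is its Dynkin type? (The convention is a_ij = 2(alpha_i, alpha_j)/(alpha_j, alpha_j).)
C_4

The matrix has rank 4 with 2's on the diagonal. Reading the off-diagonal entries as Dynkin edges (a single edge where a_ij = a_ji = -1; a double or triple edge where a_ij * a_ji = 2 or 3), the diagram is a chain of 4 nodes with a double edge at one end; the terminal node there is the unique long simple root (C_4). One simple-root ordering that puts it in standard form is (alpha_2, alpha_3, alpha_1, alpha_4). So the algebra is type C_4, i.e. sp(8).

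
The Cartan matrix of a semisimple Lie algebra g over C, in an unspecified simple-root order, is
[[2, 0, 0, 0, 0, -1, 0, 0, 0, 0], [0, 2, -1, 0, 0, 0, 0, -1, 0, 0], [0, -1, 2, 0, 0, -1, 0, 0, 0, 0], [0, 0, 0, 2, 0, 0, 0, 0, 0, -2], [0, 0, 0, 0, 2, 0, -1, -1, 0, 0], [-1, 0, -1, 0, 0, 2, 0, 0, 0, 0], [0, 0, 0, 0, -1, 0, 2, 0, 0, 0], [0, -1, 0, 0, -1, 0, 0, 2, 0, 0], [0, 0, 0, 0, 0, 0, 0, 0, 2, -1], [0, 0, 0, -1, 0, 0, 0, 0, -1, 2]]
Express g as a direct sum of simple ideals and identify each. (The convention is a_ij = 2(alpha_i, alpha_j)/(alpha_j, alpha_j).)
A_7 + C_3

The diagram associated to this matrix has two connected components: the simple roots {alpha_1, alpha_2, alpha_3, alpha_5, alpha_6, alpha_7, alpha_8} form a chain of 7 nodes with single edges (A_7), and {alpha_4, alpha_9, alpha_10} form a chain of 3 nodes with a double edge at one end; the terminal node there is the unique long simple root (C_3). A semisimple Lie algebra decomposes uniquely as the direct sum of simple ideals, one per connected component of its Dynkin diagram, so g ≅ A_7 ⊕ C_3 (dimension 63 + 21 = 84).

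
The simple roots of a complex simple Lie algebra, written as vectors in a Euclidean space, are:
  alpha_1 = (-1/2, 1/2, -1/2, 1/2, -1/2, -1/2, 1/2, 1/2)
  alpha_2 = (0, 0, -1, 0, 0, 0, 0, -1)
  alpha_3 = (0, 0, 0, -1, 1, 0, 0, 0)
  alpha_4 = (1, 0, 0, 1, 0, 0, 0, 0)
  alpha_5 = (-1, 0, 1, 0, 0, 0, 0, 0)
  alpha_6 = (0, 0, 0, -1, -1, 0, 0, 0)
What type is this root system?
E6

Compute the Cartan integers a_ij = 2(alpha_i, alpha_j)/(alpha_j, alpha_j); the resulting 6x6 Cartan matrix is
[[2, 0, -1, 0, 0, 0], [0, 2, 0, 0, -1, 0], [-1, 0, 2, -1, 0, 0], [0, 0, -1, 2, -1, -1], [0, -1, 0, -1, 2, 0], [0, 0, 0, -1, 0, 2]].
All simple roots have the same length, so the diagram is simply laced. The associated Dynkin diagram is a chain of 5 nodes with one extra node attached to the third node from one end (E_6), so the type is E_6.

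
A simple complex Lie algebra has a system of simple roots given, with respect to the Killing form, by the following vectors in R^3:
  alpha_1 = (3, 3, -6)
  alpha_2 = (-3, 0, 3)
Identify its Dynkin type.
G2

Compute the Cartan integers a_ij = 2(alpha_i, alpha_j)/(alpha_j, alpha_j); the resulting 2x2 Cartan matrix is
[[2, -3], [-1, 2]].
The roots have two lengths (squared-length ratio 3:1); the short ones are alpha_{2}. The associated Dynkin diagram is two nodes joined by a triple edge (G_2), so the type is G_2.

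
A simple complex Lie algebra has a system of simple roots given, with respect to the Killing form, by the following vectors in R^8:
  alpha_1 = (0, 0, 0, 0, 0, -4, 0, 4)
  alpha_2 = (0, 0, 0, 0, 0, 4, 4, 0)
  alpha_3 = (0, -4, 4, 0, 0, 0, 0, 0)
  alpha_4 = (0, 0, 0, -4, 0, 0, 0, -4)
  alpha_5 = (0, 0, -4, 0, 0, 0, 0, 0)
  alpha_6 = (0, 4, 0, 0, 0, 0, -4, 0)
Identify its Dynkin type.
Compute the Cartan integers a_ij = 2(alpha_i, alpha_j)/(alpha_j, alpha_j); the resulting 6x6 Cartan matrix is
[[2, -1, 0, -1, 0, 0], [-1, 2, 0, 0, 0, -1], [0, 0, 2, 0, -2, -1], [-1, 0, 0, 2, 0, 0], [0, 0, -1, 0, 2, 0], [0, -1, -1, 0, 0, 2]].
The roots have two lengths (squared-length ratio 2:1); the short ones are alpha_{5}. The associated Dynkin diagram is a chain of 6 nodes with a double edge at one end; the terminal node there is the unique short simple root (B_6), so the type is B_6 (the algebra so(13)).

B_6 (so(13))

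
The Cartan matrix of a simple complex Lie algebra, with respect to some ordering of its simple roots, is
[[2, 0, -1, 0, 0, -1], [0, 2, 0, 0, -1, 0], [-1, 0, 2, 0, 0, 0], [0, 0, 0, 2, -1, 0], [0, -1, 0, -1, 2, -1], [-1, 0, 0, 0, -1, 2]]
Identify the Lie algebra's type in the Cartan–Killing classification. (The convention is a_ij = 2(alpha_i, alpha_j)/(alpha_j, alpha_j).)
The matrix has rank 6 with 2's on the diagonal. Reading the off-diagonal entries as Dynkin edges (a single edge where a_ij = a_ji = -1; a double or triple edge where a_ij * a_ji = 2 or 3), the diagram is a chain of 4 nodes with a fork of two nodes at one end (D_6). One simple-root ordering that puts it in standard form is (alpha_3, alpha_1, alpha_6, alpha_5, alpha_2, alpha_4). So the algebra is type D_6, i.e. so(12).

D_6 (so(12))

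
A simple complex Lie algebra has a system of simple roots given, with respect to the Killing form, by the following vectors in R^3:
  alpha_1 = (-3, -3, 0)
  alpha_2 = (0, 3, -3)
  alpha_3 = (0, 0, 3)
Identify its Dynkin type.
B_3 (so(7))

Compute the Cartan integers a_ij = 2(alpha_i, alpha_j)/(alpha_j, alpha_j); the resulting 3x3 Cartan matrix is
[[2, -1, 0], [-1, 2, -2], [0, -1, 2]].
The roots have two lengths (squared-length ratio 2:1); the short ones are alpha_{3}. The associated Dynkin diagram is a chain of 3 nodes with a double edge at one end; the terminal node there is the unique short simple root (B_3), so the type is B_3 (the algebra so(7)).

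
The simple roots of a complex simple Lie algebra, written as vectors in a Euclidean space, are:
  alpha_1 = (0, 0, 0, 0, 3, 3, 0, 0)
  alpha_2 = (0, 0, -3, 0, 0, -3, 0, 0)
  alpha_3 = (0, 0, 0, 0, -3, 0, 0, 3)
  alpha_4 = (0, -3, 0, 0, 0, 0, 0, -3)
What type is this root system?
Compute the Cartan integers a_ij = 2(alpha_i, alpha_j)/(alpha_j, alpha_j); the resulting 4x4 Cartan matrix is
[[2, -1, -1, 0], [-1, 2, 0, 0], [-1, 0, 2, -1], [0, 0, -1, 2]].
All simple roots have the same length, so the diagram is simply laced. The associated Dynkin diagram is a chain of 4 nodes with single edges (A_4), so the type is A_4 (the algebra sl(5)).

type A_4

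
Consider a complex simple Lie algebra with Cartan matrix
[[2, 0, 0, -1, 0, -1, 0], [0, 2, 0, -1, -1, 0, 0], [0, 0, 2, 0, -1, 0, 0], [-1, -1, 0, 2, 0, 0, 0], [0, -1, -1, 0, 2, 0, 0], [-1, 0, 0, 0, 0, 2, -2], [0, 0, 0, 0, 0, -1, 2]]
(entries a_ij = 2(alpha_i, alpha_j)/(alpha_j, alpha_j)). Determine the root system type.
The matrix has rank 7 with 2's on the diagonal. Reading the off-diagonal entries as Dynkin edges (a single edge where a_ij = a_ji = -1; a double or triple edge where a_ij * a_ji = 2 or 3), the diagram is a chain of 7 nodes with a double edge at one end; the terminal node there is the unique short simple root (B_7). One simple-root ordering that puts it in standard form is (alpha_3, alpha_5, alpha_2, alpha_4, alpha_1, alpha_6, alpha_7). So the algebra is type B_7, i.e. so(15).

type B_7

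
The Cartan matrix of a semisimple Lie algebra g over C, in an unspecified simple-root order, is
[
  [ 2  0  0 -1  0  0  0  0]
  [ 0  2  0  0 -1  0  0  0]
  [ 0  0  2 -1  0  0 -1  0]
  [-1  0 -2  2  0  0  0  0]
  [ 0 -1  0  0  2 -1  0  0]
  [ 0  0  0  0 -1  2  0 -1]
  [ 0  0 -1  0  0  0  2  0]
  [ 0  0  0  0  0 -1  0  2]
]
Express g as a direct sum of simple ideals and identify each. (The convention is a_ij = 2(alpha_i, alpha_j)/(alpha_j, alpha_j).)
A_4 ⊕ F_4

The diagram associated to this matrix has two connected components: the simple roots {alpha_2, alpha_5, alpha_6, alpha_8} form a chain of 4 nodes with single edges (A_4), and {alpha_1, alpha_3, alpha_4, alpha_7} form a chain of 4 nodes with a double edge between the middle two (F_4). A semisimple Lie algebra decomposes uniquely as the direct sum of simple ideals, one per connected component of its Dynkin diagram, so g ≅ A_4 ⊕ F_4 (dimension 24 + 52 = 76).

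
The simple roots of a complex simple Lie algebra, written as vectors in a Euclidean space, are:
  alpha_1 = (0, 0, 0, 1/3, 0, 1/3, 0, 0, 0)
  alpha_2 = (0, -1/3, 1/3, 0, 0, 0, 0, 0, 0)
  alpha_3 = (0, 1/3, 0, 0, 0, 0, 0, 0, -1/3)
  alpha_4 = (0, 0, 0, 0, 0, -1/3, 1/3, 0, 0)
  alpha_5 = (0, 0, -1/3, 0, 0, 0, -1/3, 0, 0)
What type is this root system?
A5

Compute the Cartan integers a_ij = 2(alpha_i, alpha_j)/(alpha_j, alpha_j); the resulting 5x5 Cartan matrix is
[[2, 0, 0, -1, 0], [0, 2, -1, 0, -1], [0, -1, 2, 0, 0], [-1, 0, 0, 2, -1], [0, -1, 0, -1, 2]].
All simple roots have the same length, so the diagram is simply laced. The associated Dynkin diagram is a chain of 5 nodes with single edges (A_5), so the type is A_5 (the algebra sl(6)).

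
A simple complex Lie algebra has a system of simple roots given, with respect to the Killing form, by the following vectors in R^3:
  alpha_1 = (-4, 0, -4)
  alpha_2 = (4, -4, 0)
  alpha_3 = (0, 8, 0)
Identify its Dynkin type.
Compute the Cartan integers a_ij = 2(alpha_i, alpha_j)/(alpha_j, alpha_j); the resulting 3x3 Cartan matrix is
[[2, -1, 0], [-1, 2, -1], [0, -2, 2]].
The roots have two lengths (squared-length ratio 2:1); the short ones are alpha_{1,2}. The associated Dynkin diagram is a chain of 3 nodes with a double edge at one end; the terminal node there is the unique long simple root (C_3), so the type is C_3 (the algebra sp(6)).

C_3 (sp(6))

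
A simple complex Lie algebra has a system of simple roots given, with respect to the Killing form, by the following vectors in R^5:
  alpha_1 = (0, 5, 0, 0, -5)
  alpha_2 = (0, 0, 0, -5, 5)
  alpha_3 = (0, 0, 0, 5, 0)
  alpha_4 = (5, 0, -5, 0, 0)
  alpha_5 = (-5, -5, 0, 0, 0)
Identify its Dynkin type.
Compute the Cartan integers a_ij = 2(alpha_i, alpha_j)/(alpha_j, alpha_j); the resulting 5x5 Cartan matrix is
[[2, -1, 0, 0, -1], [-1, 2, -2, 0, 0], [0, -1, 2, 0, 0], [0, 0, 0, 2, -1], [-1, 0, 0, -1, 2]].
The roots have two lengths (squared-length ratio 2:1); the short ones are alpha_{3}. The associated Dynkin diagram is a chain of 5 nodes with a double edge at one end; the terminal node there is the unique short simple root (B_5), so the type is B_5 (the algebra so(11)).

B5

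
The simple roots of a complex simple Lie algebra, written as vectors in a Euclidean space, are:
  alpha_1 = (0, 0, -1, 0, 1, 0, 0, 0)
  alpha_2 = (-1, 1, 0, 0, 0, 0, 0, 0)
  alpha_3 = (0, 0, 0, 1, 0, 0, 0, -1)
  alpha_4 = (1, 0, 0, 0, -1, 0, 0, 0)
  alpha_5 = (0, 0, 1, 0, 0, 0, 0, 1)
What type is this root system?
Compute the Cartan integers a_ij = 2(alpha_i, alpha_j)/(alpha_j, alpha_j); the resulting 5x5 Cartan matrix is
[[2, 0, 0, -1, -1], [0, 2, 0, -1, 0], [0, 0, 2, 0, -1], [-1, -1, 0, 2, 0], [-1, 0, -1, 0, 2]].
All simple roots have the same length, so the diagram is simply laced. The associated Dynkin diagram is a chain of 5 nodes with single edges (A_5), so the type is A_5 (the algebra sl(6)).

A5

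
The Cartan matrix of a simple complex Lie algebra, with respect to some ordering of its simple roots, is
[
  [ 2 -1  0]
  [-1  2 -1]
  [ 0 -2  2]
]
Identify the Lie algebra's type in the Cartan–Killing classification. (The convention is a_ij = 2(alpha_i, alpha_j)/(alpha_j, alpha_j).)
C_3

The matrix has rank 3 with 2's on the diagonal. Reading the off-diagonal entries as Dynkin edges (a single edge where a_ij = a_ji = -1; a double or triple edge where a_ij * a_ji = 2 or 3), the diagram is a chain of 3 nodes with a double edge at one end; the terminal node there is the unique long simple root (C_3). One simple-root ordering that puts it in standard form is (alpha_1, alpha_2, alpha_3). So the algebra is type C_3, i.e. sp(6).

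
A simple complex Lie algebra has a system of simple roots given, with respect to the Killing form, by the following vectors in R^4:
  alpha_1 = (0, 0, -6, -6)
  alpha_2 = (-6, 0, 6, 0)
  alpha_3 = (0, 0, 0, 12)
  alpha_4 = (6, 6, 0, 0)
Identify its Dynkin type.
Compute the Cartan integers a_ij = 2(alpha_i, alpha_j)/(alpha_j, alpha_j); the resulting 4x4 Cartan matrix is
[[2, -1, -1, 0], [-1, 2, 0, -1], [-2, 0, 2, 0], [0, -1, 0, 2]].
The roots have two lengths (squared-length ratio 2:1); the short ones are alpha_{1,2,4}. The associated Dynkin diagram is a chain of 4 nodes with a double edge at one end; the terminal node there is the unique long simple root (C_4), so the type is C_4 (the algebra sp(8)).

C_4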